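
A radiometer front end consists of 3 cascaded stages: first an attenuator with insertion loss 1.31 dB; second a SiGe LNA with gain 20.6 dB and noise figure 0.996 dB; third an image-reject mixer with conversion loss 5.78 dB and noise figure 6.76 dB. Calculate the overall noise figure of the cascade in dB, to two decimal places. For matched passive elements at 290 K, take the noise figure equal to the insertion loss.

2.42 dB

Convert to linear (a loss of L dB is a gain of −L dB): F_i = 10^(NF_i/10), G_i = 10^(G_i,dB/10)
  Stage 1: F_1 = 10^(1.31/10) = 1.352, G_1 = 10^(−1.31/10) = 0.7396
  Stage 2: F_2 = 10^(0.996/10) = 1.258, G_2 = 10^(20.6/10) = 114.8
  Stage 3: F_3 = 10^(6.76/10) = 4.742, G_3 = 10^(−5.78/10) = 0.2642
Friis cascade:
  F = 1.352 + (1.258 − 1)/0.7396 + (4.742 − 1)/84.92 = 1.745
NF = 10 log₁₀(1.745) = 2.42 dB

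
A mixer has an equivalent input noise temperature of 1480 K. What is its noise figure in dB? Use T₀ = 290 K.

F = 1 + T_e/T₀ = 1 + 1480/290 = 6.10345
NF = 10 log₁₀(6.10345) = 7.86 dB

7.86 dB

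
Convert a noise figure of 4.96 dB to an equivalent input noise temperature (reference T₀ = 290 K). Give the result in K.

F = 10^(4.96/10) = 3.13329
T_e = (F − 1)·T₀ = (3.13329 − 1) × 290 = 619 K

619 K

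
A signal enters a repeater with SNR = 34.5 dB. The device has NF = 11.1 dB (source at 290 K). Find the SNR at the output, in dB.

By definition F = SNR_in/SNR_out, so in dB: SNR_out = SNR_in − NF
SNR_out = 34.5 − 11.1 = 23.4 dB

23.4 dB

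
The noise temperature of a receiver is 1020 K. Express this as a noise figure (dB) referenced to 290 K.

F = 1 + T_e/T₀ = 1 + 1020/290 = 4.51724
NF = 10 log₁₀(4.51724) = 6.55 dB

6.55 dB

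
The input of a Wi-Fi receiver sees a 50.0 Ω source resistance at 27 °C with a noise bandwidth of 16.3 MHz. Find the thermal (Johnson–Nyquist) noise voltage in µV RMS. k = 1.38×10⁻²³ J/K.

3.67 µV

T = 27 °C + 273.15 = 300.15 K
V_n = √(4kTRB)
4kTRB = 4 × 1.38×10⁻²³ × 300.15 × 5.00×10¹ × 1.63×10⁷ = 1.35×10⁻¹¹ V²
V_n = √(1.35×10⁻¹¹) = 3.67×10⁻⁶ V = 3.67 µV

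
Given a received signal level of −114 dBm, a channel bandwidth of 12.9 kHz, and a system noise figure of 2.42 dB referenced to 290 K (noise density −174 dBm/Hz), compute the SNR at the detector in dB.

Noise floor: N = −174 + 10 log₁₀(B) + NF
10 log₁₀(1.29×10⁴) = 41.11 dB
N = −174 + 41.11 + 2.42 = −130.47 dBm
SNR = P_sig − N = −114 − (−130.47) = 16.47 dB → 16.5 dB

16.5 dB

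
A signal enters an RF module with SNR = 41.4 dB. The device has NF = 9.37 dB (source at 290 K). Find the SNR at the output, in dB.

By definition F = SNR_in/SNR_out, so in dB: SNR_out = SNR_in − NF
SNR_out = 41.4 − 9.37 = 32.03 dB

32.03 dB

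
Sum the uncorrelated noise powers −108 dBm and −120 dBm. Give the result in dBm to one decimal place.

−107.7 dBm

Convert to linear, add, convert back:
P₁ = 1.58×10⁻¹⁴ W, P₂ = 1.00×10⁻¹⁵ W
P_tot = 1.68×10⁻¹⁴ W → 10 log₁₀(P_tot / 10⁻³) = −107.7 dBm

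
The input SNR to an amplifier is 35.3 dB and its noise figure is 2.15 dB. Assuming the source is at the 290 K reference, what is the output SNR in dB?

33.15 dB

By definition F = SNR_in/SNR_out, so in dB: SNR_out = SNR_in − NF
SNR_out = 35.3 − 2.15 = 33.15 dB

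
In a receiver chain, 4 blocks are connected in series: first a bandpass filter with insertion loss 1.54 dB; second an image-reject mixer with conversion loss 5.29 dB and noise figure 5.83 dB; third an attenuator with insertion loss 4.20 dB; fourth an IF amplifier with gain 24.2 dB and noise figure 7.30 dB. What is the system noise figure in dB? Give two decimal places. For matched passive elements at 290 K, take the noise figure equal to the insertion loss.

Convert to linear (a loss of L dB is a gain of −L dB): F_i = 10^(NF_i/10), G_i = 10^(G_i,dB/10)
  Stage 1: F_1 = 10^(1.54/10) = 1.426, G_1 = 10^(−1.54/10) = 0.7015
  Stage 2: F_2 = 10^(5.83/10) = 3.828, G_2 = 10^(−5.29/10) = 0.2958
  Stage 3: F_3 = 10^(4.20/10) = 2.630, G_3 = 10^(−4.20/10) = 0.3802
  Stage 4: F_4 = 10^(7.30/10) = 5.370, G_4 = 10^(24.2/10) = 263.0
Friis cascade:
  F = 1.426 + (3.828 − 1)/0.7015 + (2.630 − 1)/0.2075 + (5.370 − 1)/0.07889 = 68.72
NF = 10 log₁₀(68.72) = 18.37 dB

18.37 dB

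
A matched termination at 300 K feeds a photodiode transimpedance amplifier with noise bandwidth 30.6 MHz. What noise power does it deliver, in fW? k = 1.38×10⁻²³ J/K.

P_n = kTB = 1.38×10⁻²³ × 300 × 3.06×10⁷ = 1.27×10⁻¹³ W = 127 fW

127 fW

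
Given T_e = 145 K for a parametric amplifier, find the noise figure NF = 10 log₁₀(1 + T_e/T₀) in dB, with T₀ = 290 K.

1.76 dB

F = 1 + T_e/T₀ = 1 + 145/290 = 1.5
NF = 10 log₁₀(1.5) = 1.76 dB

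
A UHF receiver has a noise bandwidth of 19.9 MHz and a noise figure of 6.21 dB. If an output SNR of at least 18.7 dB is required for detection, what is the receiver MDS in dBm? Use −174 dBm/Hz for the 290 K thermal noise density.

Sensitivity = −174 + 10 log₁₀(B) + NF + SNR_min
= −174 + 72.99 + 6.21 + 18.7
= −76.10 dBm → −76.1 dBm

−76.1 dBm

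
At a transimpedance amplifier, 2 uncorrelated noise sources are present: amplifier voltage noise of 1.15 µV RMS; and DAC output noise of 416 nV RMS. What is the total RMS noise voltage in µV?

Uncorrelated sources add in power (mean-square): V_tot = √(ΣV_i²)
V_tot = √[(1.15×10⁻⁶)² + (4.16×10⁻⁷)²] = 1.22×10⁻⁶ V = 1.22 µV

1.22 µV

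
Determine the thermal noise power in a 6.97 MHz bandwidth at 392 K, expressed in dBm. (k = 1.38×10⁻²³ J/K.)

−104.2 dBm

P_n = kTB = 1.38×10⁻²³ × 392 × 6.97×10⁶ = 3.77×10⁻¹⁴ W
In dBm: 10 log₁₀(3.77×10⁻¹⁴ / 10⁻³) = −104.2 dBm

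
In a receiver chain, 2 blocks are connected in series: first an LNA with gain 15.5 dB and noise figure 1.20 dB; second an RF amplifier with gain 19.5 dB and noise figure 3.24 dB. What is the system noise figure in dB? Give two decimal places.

1.30 dB

Convert to linear (a loss of L dB is a gain of −L dB): F_i = 10^(NF_i/10), G_i = 10^(G_i,dB/10)
  Stage 1: F_1 = 10^(1.20/10) = 1.318, G_1 = 10^(15.5/10) = 35.48
  Stage 2: F_2 = 10^(3.24/10) = 2.109, G_2 = 10^(19.5/10) = 89.13
Friis cascade:
  F = 1.318 + (2.109 − 1)/35.48 = 1.350
NF = 10 log₁₀(1.350) = 1.30 dB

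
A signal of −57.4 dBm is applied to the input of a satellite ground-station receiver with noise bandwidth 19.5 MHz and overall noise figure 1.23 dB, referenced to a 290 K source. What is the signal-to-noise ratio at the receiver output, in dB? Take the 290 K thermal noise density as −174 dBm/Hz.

Noise floor: N = −174 + 10 log₁₀(B) + NF
10 log₁₀(1.95×10⁷) = 72.9 dB
N = −174 + 72.9 + 1.23 = −99.87 dBm
SNR = P_sig − N = −57.4 − (−99.87) = 42.47 dB → 42.5 dB

42.5 dB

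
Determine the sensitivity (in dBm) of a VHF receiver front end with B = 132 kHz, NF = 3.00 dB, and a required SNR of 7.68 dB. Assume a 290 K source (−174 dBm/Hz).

Sensitivity = −174 + 10 log₁₀(B) + NF + SNR_min
= −174 + 51.21 + 3.00 + 7.68
= −112.11 dBm → −112.1 dBm

−112.1 dBm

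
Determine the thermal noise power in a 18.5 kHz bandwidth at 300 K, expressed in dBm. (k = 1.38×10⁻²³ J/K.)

P_n = kTB = 1.38×10⁻²³ × 300 × 1.85×10⁴ = 7.66×10⁻¹⁷ W
In dBm: 10 log₁₀(7.66×10⁻¹⁷ / 10⁻³) = −131.2 dBm

−131.2 dBm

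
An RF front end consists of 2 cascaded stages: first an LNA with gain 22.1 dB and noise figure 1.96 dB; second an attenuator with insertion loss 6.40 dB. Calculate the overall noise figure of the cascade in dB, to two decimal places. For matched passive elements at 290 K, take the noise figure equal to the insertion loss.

2.02 dB

Convert to linear (a loss of L dB is a gain of −L dB): F_i = 10^(NF_i/10), G_i = 10^(G_i,dB/10)
  Stage 1: F_1 = 10^(1.96/10) = 1.570, G_1 = 10^(22.1/10) = 162.2
  Stage 2: F_2 = 10^(6.40/10) = 4.365, G_2 = 10^(−6.40/10) = 0.2291
Friis cascade:
  F = 1.570 + (4.365 − 1)/162.2 = 1.591
NF = 10 log₁₀(1.591) = 2.02 dB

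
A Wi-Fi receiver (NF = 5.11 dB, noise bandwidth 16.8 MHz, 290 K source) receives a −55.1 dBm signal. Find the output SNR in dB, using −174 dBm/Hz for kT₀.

41.5 dB

Noise floor: N = −174 + 10 log₁₀(B) + NF
10 log₁₀(1.68×10⁷) = 72.25 dB
N = −174 + 72.25 + 5.11 = −96.64 dBm
SNR = P_sig − N = −55.1 − (−96.64) = 41.54 dB → 41.5 dB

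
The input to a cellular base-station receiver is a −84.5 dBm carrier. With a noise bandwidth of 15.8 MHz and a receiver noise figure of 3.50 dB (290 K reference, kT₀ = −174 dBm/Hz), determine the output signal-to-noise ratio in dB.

14.0 dB

Noise floor: N = −174 + 10 log₁₀(B) + NF
10 log₁₀(1.58×10⁷) = 71.99 dB
N = −174 + 71.99 + 3.50 = −98.51 dBm
SNR = P_sig − N = −84.5 − (−98.51) = 14.01 dB → 14.0 dB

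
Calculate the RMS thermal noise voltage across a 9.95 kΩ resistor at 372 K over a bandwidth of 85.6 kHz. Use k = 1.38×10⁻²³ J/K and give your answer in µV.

V_n = √(4kTRB)
4kTRB = 4 × 1.38×10⁻²³ × 372 × 9.95×10³ × 8.56×10⁴ = 1.75×10⁻¹¹ V²
V_n = √(1.75×10⁻¹¹) = 4.18×10⁻⁶ V = 4.18 µV

4.18 µV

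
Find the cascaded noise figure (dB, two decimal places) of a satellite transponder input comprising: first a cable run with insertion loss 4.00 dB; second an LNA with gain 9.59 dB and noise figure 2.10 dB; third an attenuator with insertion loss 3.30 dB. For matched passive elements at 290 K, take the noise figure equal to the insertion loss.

Convert to linear (a loss of L dB is a gain of −L dB): F_i = 10^(NF_i/10), G_i = 10^(G_i,dB/10)
  Stage 1: F_1 = 10^(4.00/10) = 2.512, G_1 = 10^(−4.00/10) = 0.3981
  Stage 2: F_2 = 10^(2.10/10) = 1.622, G_2 = 10^(9.59/10) = 9.099
  Stage 3: F_3 = 10^(3.30/10) = 2.138, G_3 = 10^(−3.30/10) = 0.4677
Friis cascade:
  F = 2.512 + (1.622 − 1)/0.3981 + (2.138 − 1)/3.622 = 4.388
NF = 10 log₁₀(4.388) = 6.42 dB

6.42 dB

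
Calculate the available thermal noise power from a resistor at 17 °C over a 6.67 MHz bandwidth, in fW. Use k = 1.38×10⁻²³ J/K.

26.7 fW

T = 17 °C + 273.15 = 290.15 K
P_n = kTB = 1.38×10⁻²³ × 290.15 × 6.67×10⁶ = 2.67×10⁻¹⁴ W = 26.7 fW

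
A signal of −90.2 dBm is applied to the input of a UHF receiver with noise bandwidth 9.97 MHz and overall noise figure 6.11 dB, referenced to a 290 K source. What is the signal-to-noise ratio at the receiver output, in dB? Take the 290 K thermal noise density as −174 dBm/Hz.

7.7 dB

Noise floor: N = −174 + 10 log₁₀(B) + NF
10 log₁₀(9.97×10⁶) = 69.99 dB
N = −174 + 69.99 + 6.11 = −97.90 dBm
SNR = P_sig − N = −90.2 − (−97.90) = 7.70 dB → 7.7 dB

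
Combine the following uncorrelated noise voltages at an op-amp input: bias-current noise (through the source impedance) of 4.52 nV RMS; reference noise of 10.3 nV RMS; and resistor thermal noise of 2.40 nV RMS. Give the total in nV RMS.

Uncorrelated sources add in power (mean-square): V_tot = √(ΣV_i²)
V_tot = √[(4.52×10⁻⁹)² + (1.03×10⁻⁸)² + (2.40×10⁻⁹)²] = 1.15×10⁻⁸ V = 11.5 nV

11.5 nV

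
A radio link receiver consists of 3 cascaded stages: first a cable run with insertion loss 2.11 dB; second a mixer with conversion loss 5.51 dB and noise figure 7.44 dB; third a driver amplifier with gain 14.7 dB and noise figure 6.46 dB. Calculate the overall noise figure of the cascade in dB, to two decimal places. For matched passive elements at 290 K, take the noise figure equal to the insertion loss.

14.60 dB

Convert to linear (a loss of L dB is a gain of −L dB): F_i = 10^(NF_i/10), G_i = 10^(G_i,dB/10)
  Stage 1: F_1 = 10^(2.11/10) = 1.626, G_1 = 10^(−2.11/10) = 0.6152
  Stage 2: F_2 = 10^(7.44/10) = 5.546, G_2 = 10^(−5.51/10) = 0.2812
  Stage 3: F_3 = 10^(6.46/10) = 4.426, G_3 = 10^(14.7/10) = 29.51
Friis cascade:
  F = 1.626 + (5.546 − 1)/0.6152 + (4.426 − 1)/0.1730 = 28.82
NF = 10 log₁₀(28.82) = 14.60 dB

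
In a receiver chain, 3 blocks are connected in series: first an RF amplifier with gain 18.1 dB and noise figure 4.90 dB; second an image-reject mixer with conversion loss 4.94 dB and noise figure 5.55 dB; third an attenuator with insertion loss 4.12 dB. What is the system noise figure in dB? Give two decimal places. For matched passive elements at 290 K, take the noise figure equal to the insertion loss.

5.06 dB

Convert to linear (a loss of L dB is a gain of −L dB): F_i = 10^(NF_i/10), G_i = 10^(G_i,dB/10)
  Stage 1: F_1 = 10^(4.90/10) = 3.090, G_1 = 10^(18.1/10) = 64.57
  Stage 2: F_2 = 10^(5.55/10) = 3.589, G_2 = 10^(−4.94/10) = 0.3206
  Stage 3: F_3 = 10^(4.12/10) = 2.582, G_3 = 10^(−4.12/10) = 0.3873
Friis cascade:
  F = 3.090 + (3.589 − 1)/64.57 + (2.582 − 1)/20.70 = 3.207
NF = 10 log₁₀(3.207) = 5.06 dB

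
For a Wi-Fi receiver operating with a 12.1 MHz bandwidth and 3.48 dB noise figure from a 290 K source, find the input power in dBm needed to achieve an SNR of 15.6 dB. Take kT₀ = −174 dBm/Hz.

Sensitivity = −174 + 10 log₁₀(B) + NF + SNR_min
= −174 + 70.83 + 3.48 + 15.6
= −84.09 dBm → −84.1 dBm

−84.1 dBm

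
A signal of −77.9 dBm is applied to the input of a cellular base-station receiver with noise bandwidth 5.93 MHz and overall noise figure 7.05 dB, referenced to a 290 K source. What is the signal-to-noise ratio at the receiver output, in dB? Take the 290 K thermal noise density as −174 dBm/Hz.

21.3 dB

Noise floor: N = −174 + 10 log₁₀(B) + NF
10 log₁₀(5.93×10⁶) = 67.73 dB
N = −174 + 67.73 + 7.05 = −99.22 dBm
SNR = P_sig − N = −77.9 − (−99.22) = 21.32 dB → 21.3 dB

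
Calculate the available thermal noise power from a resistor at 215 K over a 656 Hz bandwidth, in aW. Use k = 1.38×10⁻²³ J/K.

1.95 aW

P_n = kTB = 1.38×10⁻²³ × 215 × 6.56×10² = 1.95×10⁻¹⁸ W = 1.95 aW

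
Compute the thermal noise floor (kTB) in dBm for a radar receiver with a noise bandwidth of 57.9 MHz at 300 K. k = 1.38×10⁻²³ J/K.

−96.2 dBm

P_n = kTB = 1.38×10⁻²³ × 300 × 5.79×10⁷ = 2.40×10⁻¹³ W
In dBm: 10 log₁₀(2.40×10⁻¹³ / 10⁻³) = −96.2 dBm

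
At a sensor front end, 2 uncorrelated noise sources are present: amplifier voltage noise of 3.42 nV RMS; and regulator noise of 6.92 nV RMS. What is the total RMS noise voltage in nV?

Uncorrelated sources add in power (mean-square): V_tot = √(ΣV_i²)
V_tot = √[(3.42×10⁻⁹)² + (6.92×10⁻⁹)²] = 7.72×10⁻⁹ V = 7.72 nV

7.72 nV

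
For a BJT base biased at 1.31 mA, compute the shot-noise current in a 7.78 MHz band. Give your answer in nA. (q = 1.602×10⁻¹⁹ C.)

I_n = √(2qI·B)
2qI·B = 2 × 1.602×10⁻¹⁹ × 1.31×10⁻³ × 7.78×10⁶ = 3.27×10⁻¹⁵ A²
I_n = √(3.27×10⁻¹⁵) = 5.71×10⁻⁸ A = 57.1 nA

57.1 nA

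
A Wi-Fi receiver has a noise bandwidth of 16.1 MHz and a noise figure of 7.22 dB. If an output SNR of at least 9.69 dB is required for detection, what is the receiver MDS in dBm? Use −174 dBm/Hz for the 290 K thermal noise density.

Sensitivity = −174 + 10 log₁₀(B) + NF + SNR_min
= −174 + 72.07 + 7.22 + 9.69
= −85.02 dBm → −85.0 dBm

−85.0 dBm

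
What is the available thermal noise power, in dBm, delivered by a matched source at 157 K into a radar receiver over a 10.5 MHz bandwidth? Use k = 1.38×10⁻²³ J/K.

P_n = kTB = 1.38×10⁻²³ × 157 × 1.05×10⁷ = 2.27×10⁻¹⁴ W
In dBm: 10 log₁₀(2.27×10⁻¹⁴ / 10⁻³) = −106.4 dBm

−106.4 dBm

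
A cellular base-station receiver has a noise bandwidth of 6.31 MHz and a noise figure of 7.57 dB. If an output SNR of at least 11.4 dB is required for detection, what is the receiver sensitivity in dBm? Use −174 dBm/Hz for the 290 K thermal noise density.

−87.0 dBm

Sensitivity = −174 + 10 log₁₀(B) + NF + SNR_min
= −174 + 68 + 7.57 + 11.4
= −87.03 dBm → −87.0 dBm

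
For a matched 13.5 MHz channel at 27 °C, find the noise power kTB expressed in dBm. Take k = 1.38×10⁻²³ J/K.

T = 27 °C + 273.15 = 300.15 K
P_n = kTB = 1.38×10⁻²³ × 300.15 × 1.35×10⁷ = 5.59×10⁻¹⁴ W
In dBm: 10 log₁₀(5.59×10⁻¹⁴ / 10⁻³) = −102.5 dBm

−102.5 dBm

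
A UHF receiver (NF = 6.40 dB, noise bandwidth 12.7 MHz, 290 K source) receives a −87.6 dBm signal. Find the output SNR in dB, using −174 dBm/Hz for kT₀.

9.0 dB

Noise floor: N = −174 + 10 log₁₀(B) + NF
10 log₁₀(1.27×10⁷) = 71.04 dB
N = −174 + 71.04 + 6.40 = −96.56 dBm
SNR = P_sig − N = −87.6 − (−96.56) = 8.96 dB → 9.0 dB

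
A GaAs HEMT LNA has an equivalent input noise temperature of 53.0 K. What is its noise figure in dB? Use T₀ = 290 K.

F = 1 + T_e/T₀ = 1 + 53.0/290 = 1.18276
NF = 10 log₁₀(1.18276) = 0.729 dB

0.729 dB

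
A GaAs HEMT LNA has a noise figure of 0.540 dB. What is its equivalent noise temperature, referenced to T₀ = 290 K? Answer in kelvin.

38.4 K

F = 10^(0.540/10) = 1.1324
T_e = (F − 1)·T₀ = (1.1324 − 1) × 290 = 38.4 K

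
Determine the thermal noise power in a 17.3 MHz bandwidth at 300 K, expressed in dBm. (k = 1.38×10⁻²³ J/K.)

−101.4 dBm

P_n = kTB = 1.38×10⁻²³ × 300 × 1.73×10⁷ = 7.16×10⁻¹⁴ W
In dBm: 10 log₁₀(7.16×10⁻¹⁴ / 10⁻³) = −101.4 dBm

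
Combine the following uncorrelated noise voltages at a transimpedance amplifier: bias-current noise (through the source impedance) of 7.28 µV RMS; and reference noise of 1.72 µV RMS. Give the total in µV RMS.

Uncorrelated sources add in power (mean-square): V_tot = √(ΣV_i²)
V_tot = √[(7.28×10⁻⁶)² + (1.72×10⁻⁶)²] = 7.48×10⁻⁶ V = 7.48 µV

7.48 µV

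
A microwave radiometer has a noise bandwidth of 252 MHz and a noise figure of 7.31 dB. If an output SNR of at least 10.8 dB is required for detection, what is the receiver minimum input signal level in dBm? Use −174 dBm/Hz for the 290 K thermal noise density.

Sensitivity = −174 + 10 log₁₀(B) + NF + SNR_min
= −174 + 84.01 + 7.31 + 10.8
= −71.88 dBm → −71.9 dBm

−71.9 dBm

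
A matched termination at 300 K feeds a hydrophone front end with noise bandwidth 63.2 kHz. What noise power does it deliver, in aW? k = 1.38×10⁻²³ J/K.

P_n = kTB = 1.38×10⁻²³ × 300 × 6.32×10⁴ = 2.62×10⁻¹⁶ W = 262 aW

262 aW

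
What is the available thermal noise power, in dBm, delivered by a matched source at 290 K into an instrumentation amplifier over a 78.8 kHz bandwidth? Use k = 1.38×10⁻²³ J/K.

−125.0 dBm

P_n = kTB = 1.38×10⁻²³ × 290 × 7.88×10⁴ = 3.15×10⁻¹⁶ W
In dBm: 10 log₁₀(3.15×10⁻¹⁶ / 10⁻³) = −125.0 dBm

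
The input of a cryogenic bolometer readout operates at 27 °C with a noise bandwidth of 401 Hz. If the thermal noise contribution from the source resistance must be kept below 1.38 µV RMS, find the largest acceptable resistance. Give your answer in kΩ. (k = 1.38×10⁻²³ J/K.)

287 kΩ

T = 27 °C + 273.15 = 300.15 K
Johnson–Nyquist: V_n = √(4kTRB) ⇒ R = V_n² / (4kTB)
4kTB = 4 × 1.38×10⁻²³ × 300.15 × 4.01×10² = 6.64×10⁻¹⁸
R = (1.38×10⁻⁶)² / 6.64×10⁻¹⁸ = 2.87×10⁵ Ω = 287 kΩ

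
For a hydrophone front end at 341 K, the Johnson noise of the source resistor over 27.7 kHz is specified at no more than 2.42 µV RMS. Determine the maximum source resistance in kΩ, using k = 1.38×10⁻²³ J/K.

Johnson–Nyquist: V_n = √(4kTRB) ⇒ R = V_n² / (4kTB)
4kTB = 4 × 1.38×10⁻²³ × 341 × 2.77×10⁴ = 5.21×10⁻¹⁶
R = (2.42×10⁻⁶)² / 5.21×10⁻¹⁶ = 1.12×10⁴ Ω = 11.2 kΩ

11.2 kΩ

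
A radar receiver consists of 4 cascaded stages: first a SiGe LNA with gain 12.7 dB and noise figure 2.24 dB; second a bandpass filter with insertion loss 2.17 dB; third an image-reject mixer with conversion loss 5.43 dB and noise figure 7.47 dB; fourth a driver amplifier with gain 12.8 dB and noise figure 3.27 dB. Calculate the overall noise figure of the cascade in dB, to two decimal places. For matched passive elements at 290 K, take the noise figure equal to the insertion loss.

Convert to linear (a loss of L dB is a gain of −L dB): F_i = 10^(NF_i/10), G_i = 10^(G_i,dB/10)
  Stage 1: F_1 = 10^(2.24/10) = 1.675, G_1 = 10^(12.7/10) = 18.62
  Stage 2: F_2 = 10^(2.17/10) = 1.648, G_2 = 10^(−2.17/10) = 0.6067
  Stage 3: F_3 = 10^(7.47/10) = 5.585, G_3 = 10^(−5.43/10) = 0.2864
  Stage 4: F_4 = 10^(3.27/10) = 2.123, G_4 = 10^(12.8/10) = 19.05
Friis cascade:
  F = 1.675 + (1.648 − 1)/18.62 + (5.585 − 1)/11.30 + (2.123 − 1)/3.236 = 2.463
NF = 10 log₁₀(2.463) = 3.91 dB

3.91 dB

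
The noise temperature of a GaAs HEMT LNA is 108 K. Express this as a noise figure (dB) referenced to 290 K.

1.37 dB

F = 1 + T_e/T₀ = 1 + 108/290 = 1.37241
NF = 10 log₁₀(1.37241) = 1.37 dB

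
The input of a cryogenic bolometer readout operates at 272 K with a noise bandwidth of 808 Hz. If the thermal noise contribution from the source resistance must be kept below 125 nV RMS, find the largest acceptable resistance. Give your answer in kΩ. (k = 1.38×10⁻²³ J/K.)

1.29 kΩ

Johnson–Nyquist: V_n = √(4kTRB) ⇒ R = V_n² / (4kTB)
4kTB = 4 × 1.38×10⁻²³ × 272 × 8.08×10² = 1.21×10⁻¹⁷
R = (1.25×10⁻⁷)² / 1.21×10⁻¹⁷ = 1.29×10³ Ω = 1.29 kΩ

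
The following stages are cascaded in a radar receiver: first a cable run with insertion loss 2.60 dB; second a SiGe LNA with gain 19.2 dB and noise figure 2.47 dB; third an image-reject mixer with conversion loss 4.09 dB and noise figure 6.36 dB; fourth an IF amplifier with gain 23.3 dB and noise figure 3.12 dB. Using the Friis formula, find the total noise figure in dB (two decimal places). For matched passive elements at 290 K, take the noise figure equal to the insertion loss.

Convert to linear (a loss of L dB is a gain of −L dB): F_i = 10^(NF_i/10), G_i = 10^(G_i,dB/10)
  Stage 1: F_1 = 10^(2.60/10) = 1.820, G_1 = 10^(−2.60/10) = 0.5495
  Stage 2: F_2 = 10^(2.47/10) = 1.766, G_2 = 10^(19.2/10) = 83.18
  Stage 3: F_3 = 10^(6.36/10) = 4.325, G_3 = 10^(−4.09/10) = 0.3899
  Stage 4: F_4 = 10^(3.12/10) = 2.051, G_4 = 10^(23.3/10) = 213.8
Friis cascade:
  F = 1.820 + (1.766 − 1)/0.5495 + (4.325 − 1)/45.71 + (2.051 − 1)/17.82 = 3.345
NF = 10 log₁₀(3.345) = 5.24 dB

5.24 dB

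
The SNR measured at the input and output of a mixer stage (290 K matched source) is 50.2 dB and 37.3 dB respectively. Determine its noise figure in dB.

NF (dB) = SNR_in(dB) − SNR_out(dB) when the source is at T₀
NF = 50.2 − 37.3 = 12.9 dB

12.9 dB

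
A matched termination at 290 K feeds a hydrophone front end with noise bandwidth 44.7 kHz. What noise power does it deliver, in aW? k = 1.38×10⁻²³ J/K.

P_n = kTB = 1.38×10⁻²³ × 290 × 4.47×10⁴ = 1.79×10⁻¹⁶ W = 179 aW

179 aW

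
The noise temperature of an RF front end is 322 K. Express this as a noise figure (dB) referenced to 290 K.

F = 1 + T_e/T₀ = 1 + 322/290 = 2.11034
NF = 10 log₁₀(2.11034) = 3.24 dB

3.24 dB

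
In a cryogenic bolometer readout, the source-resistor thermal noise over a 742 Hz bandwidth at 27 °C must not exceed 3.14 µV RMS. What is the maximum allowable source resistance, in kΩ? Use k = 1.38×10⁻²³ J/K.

802 kΩ

T = 27 °C + 273.15 = 300.15 K
Johnson–Nyquist: V_n = √(4kTRB) ⇒ R = V_n² / (4kTB)
4kTB = 4 × 1.38×10⁻²³ × 300.15 × 7.42×10² = 1.23×10⁻¹⁷
R = (3.14×10⁻⁶)² / 1.23×10⁻¹⁷ = 8.02×10⁵ Ω = 802 kΩ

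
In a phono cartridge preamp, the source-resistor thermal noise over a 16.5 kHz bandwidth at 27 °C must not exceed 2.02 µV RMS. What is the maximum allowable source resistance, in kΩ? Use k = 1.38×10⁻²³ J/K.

14.9 kΩ

T = 27 °C + 273.15 = 300.15 K
Johnson–Nyquist: V_n = √(4kTRB) ⇒ R = V_n² / (4kTB)
4kTB = 4 × 1.38×10⁻²³ × 300.15 × 1.65×10⁴ = 2.73×10⁻¹⁶
R = (2.02×10⁻⁶)² / 2.73×10⁻¹⁶ = 1.49×10⁴ Ω = 14.9 kΩ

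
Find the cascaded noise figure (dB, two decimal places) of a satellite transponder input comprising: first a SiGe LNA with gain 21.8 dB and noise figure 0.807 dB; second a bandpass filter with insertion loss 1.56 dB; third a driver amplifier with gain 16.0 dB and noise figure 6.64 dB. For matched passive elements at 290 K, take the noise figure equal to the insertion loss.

0.94 dB

Convert to linear (a loss of L dB is a gain of −L dB): F_i = 10^(NF_i/10), G_i = 10^(G_i,dB/10)
  Stage 1: F_1 = 10^(0.807/10) = 1.204, G_1 = 10^(21.8/10) = 151.4
  Stage 2: F_2 = 10^(1.56/10) = 1.432, G_2 = 10^(−1.56/10) = 0.6982
  Stage 3: F_3 = 10^(6.64/10) = 4.613, G_3 = 10^(16.0/10) = 39.81
Friis cascade:
  F = 1.204 + (1.432 − 1)/151.4 + (4.613 − 1)/105.7 = 1.241
NF = 10 log₁₀(1.241) = 0.94 dB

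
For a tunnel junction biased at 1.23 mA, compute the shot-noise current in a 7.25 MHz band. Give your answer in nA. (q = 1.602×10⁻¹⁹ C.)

53.5 nA

I_n = √(2qI·B)
2qI·B = 2 × 1.602×10⁻¹⁹ × 1.23×10⁻³ × 7.25×10⁶ = 2.86×10⁻¹⁵ A²
I_n = √(2.86×10⁻¹⁵) = 5.35×10⁻⁸ A = 53.5 nA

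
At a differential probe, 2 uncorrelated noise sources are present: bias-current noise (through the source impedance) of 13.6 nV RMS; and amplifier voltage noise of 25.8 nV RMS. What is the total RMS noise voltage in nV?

29.2 nV

Uncorrelated sources add in power (mean-square): V_tot = √(ΣV_i²)
V_tot = √[(1.36×10⁻⁸)² + (2.58×10⁻⁸)²] = 2.92×10⁻⁸ V = 29.2 nV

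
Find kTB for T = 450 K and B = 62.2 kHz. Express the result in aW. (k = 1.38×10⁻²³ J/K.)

P_n = kTB = 1.38×10⁻²³ × 450 × 6.22×10⁴ = 3.86×10⁻¹⁶ W = 386 aW

386 aW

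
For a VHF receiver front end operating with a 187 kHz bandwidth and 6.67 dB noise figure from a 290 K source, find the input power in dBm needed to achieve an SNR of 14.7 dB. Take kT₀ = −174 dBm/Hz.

Sensitivity = −174 + 10 log₁₀(B) + NF + SNR_min
= −174 + 52.72 + 6.67 + 14.7
= −99.91 dBm → −99.9 dBm

−99.9 dBm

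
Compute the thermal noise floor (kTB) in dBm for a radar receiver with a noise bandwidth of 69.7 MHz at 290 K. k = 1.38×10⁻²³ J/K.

−95.5 dBm

P_n = kTB = 1.38×10⁻²³ × 290 × 6.97×10⁷ = 2.79×10⁻¹³ W
In dBm: 10 log₁₀(2.79×10⁻¹³ / 10⁻³) = −95.5 dBm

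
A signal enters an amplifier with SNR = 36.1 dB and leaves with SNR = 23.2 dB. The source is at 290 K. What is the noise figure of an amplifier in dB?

12.9 dB

NF (dB) = SNR_in(dB) − SNR_out(dB) when the source is at T₀
NF = 36.1 − 23.2 = 12.9 dB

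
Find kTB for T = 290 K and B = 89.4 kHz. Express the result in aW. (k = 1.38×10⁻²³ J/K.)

P_n = kTB = 1.38×10⁻²³ × 290 × 8.94×10⁴ = 3.58×10⁻¹⁶ W = 358 aW

358 aW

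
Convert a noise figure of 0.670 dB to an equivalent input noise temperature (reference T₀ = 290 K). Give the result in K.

F = 10^(0.670/10) = 1.16681
T_e = (F − 1)·T₀ = (1.16681 − 1) × 290 = 48.4 K

48.4 K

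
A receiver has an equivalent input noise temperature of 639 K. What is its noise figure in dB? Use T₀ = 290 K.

5.06 dB

F = 1 + T_e/T₀ = 1 + 639/290 = 3.20345
NF = 10 log₁₀(3.20345) = 5.06 dB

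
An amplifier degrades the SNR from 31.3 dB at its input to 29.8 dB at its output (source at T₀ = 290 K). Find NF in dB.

NF (dB) = SNR_in(dB) − SNR_out(dB) when the source is at T₀
NF = 31.3 − 29.8 = 1.5 dB

1.5 dB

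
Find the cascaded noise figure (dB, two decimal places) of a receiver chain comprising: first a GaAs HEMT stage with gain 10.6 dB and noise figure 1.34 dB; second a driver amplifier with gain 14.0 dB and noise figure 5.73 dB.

2.04 dB

Convert to linear (a loss of L dB is a gain of −L dB): F_i = 10^(NF_i/10), G_i = 10^(G_i,dB/10)
  Stage 1: F_1 = 10^(1.34/10) = 1.361, G_1 = 10^(10.6/10) = 11.48
  Stage 2: F_2 = 10^(5.73/10) = 3.741, G_2 = 10^(14.0/10) = 25.12
Friis cascade:
  F = 1.361 + (3.741 − 1)/11.48 = 1.600
NF = 10 log₁₀(1.600) = 2.04 dB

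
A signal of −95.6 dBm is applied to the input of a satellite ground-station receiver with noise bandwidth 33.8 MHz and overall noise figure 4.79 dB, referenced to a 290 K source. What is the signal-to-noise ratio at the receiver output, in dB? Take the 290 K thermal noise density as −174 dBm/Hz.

−1.7 dB

Noise floor: N = −174 + 10 log₁₀(B) + NF
10 log₁₀(3.38×10⁷) = 75.29 dB
N = −174 + 75.29 + 4.79 = −93.92 dBm
SNR = P_sig − N = −95.6 − (−93.92) = −1.68 dB → −1.7 dB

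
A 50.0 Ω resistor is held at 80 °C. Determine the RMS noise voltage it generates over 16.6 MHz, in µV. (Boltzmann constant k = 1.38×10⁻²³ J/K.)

T = 80 °C + 273.15 = 353.15 K
V_n = √(4kTRB)
4kTRB = 4 × 1.38×10⁻²³ × 353.15 × 5.00×10¹ × 1.66×10⁷ = 1.62×10⁻¹¹ V²
V_n = √(1.62×10⁻¹¹) = 4.02×10⁻⁶ V = 4.02 µV

4.02 µV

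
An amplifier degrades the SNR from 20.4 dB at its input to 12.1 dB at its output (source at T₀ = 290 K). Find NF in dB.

NF (dB) = SNR_in(dB) − SNR_out(dB) when the source is at T₀
NF = 20.4 − 12.1 = 8.3 dB

8.3 dB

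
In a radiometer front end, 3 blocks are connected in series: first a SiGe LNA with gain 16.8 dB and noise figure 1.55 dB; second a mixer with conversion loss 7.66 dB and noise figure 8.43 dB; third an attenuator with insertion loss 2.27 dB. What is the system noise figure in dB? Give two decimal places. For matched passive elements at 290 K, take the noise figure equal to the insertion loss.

2.14 dB

Convert to linear (a loss of L dB is a gain of −L dB): F_i = 10^(NF_i/10), G_i = 10^(G_i,dB/10)
  Stage 1: F_1 = 10^(1.55/10) = 1.429, G_1 = 10^(16.8/10) = 47.86
  Stage 2: F_2 = 10^(8.43/10) = 6.966, G_2 = 10^(−7.66/10) = 0.1714
  Stage 3: F_3 = 10^(2.27/10) = 1.687, G_3 = 10^(−2.27/10) = 0.5929
Friis cascade:
  F = 1.429 + (6.966 − 1)/47.86 + (1.687 − 1)/8.204 = 1.637
NF = 10 log₁₀(1.637) = 2.14 dB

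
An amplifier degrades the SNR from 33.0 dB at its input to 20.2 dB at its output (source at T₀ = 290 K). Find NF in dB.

12.8 dB

NF (dB) = SNR_in(dB) − SNR_out(dB) when the source is at T₀
NF = 33.0 − 20.2 = 12.8 dB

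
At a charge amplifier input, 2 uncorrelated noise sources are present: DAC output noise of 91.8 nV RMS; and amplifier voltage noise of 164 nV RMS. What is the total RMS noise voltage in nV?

188 nV

Uncorrelated sources add in power (mean-square): V_tot = √(ΣV_i²)
V_tot = √[(9.18×10⁻⁸)² + (1.64×10⁻⁷)²] = 1.88×10⁻⁷ V = 188 nV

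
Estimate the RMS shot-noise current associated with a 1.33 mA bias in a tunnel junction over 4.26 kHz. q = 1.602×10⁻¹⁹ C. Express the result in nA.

1.35 nA

I_n = √(2qI·B)
2qI·B = 2 × 1.602×10⁻¹⁹ × 1.33×10⁻³ × 4.26×10³ = 1.82×10⁻¹⁸ A²
I_n = √(1.82×10⁻¹⁸) = 1.35×10⁻⁹ A = 1.35 nA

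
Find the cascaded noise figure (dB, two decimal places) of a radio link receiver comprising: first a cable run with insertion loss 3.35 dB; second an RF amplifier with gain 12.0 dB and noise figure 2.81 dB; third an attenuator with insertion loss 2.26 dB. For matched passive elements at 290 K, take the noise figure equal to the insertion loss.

6.26 dB

Convert to linear (a loss of L dB is a gain of −L dB): F_i = 10^(NF_i/10), G_i = 10^(G_i,dB/10)
  Stage 1: F_1 = 10^(3.35/10) = 2.163, G_1 = 10^(−3.35/10) = 0.4624
  Stage 2: F_2 = 10^(2.81/10) = 1.910, G_2 = 10^(12.0/10) = 15.85
  Stage 3: F_3 = 10^(2.26/10) = 1.683, G_3 = 10^(−2.26/10) = 0.5943
Friis cascade:
  F = 2.163 + (1.910 − 1)/0.4624 + (1.683 − 1)/7.328 = 4.224
NF = 10 log₁₀(4.224) = 6.26 dB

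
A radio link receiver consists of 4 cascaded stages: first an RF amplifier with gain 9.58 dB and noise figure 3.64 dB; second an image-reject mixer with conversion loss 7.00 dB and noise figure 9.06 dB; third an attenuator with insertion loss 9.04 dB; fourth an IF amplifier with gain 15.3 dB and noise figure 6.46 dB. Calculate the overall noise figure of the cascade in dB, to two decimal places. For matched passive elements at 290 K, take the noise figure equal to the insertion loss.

13.45 dB

Convert to linear (a loss of L dB is a gain of −L dB): F_i = 10^(NF_i/10), G_i = 10^(G_i,dB/10)
  Stage 1: F_1 = 10^(3.64/10) = 2.312, G_1 = 10^(9.58/10) = 9.078
  Stage 2: F_2 = 10^(9.06/10) = 8.054, G_2 = 10^(−7.00/10) = 0.1995
  Stage 3: F_3 = 10^(9.04/10) = 8.017, G_3 = 10^(−9.04/10) = 0.1247
  Stage 4: F_4 = 10^(6.46/10) = 4.426, G_4 = 10^(15.3/10) = 33.88
Friis cascade:
  F = 2.312 + (8.054 − 1)/9.078 + (8.017 − 1)/1.811 + (4.426 − 1)/0.2259 = 22.13
NF = 10 log₁₀(22.13) = 13.45 dB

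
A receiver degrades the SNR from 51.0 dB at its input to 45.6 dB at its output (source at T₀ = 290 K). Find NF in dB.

NF (dB) = SNR_in(dB) − SNR_out(dB) when the source is at T₀
NF = 51.0 − 45.6 = 5.4 dB

5.4 dB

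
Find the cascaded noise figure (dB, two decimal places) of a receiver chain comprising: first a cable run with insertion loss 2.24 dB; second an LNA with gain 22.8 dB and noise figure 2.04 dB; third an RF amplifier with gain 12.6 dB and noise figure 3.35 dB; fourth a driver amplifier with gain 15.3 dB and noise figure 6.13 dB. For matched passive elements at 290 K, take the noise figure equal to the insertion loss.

4.30 dB

Convert to linear (a loss of L dB is a gain of −L dB): F_i = 10^(NF_i/10), G_i = 10^(G_i,dB/10)
  Stage 1: F_1 = 10^(2.24/10) = 1.675, G_1 = 10^(−2.24/10) = 0.5970
  Stage 2: F_2 = 10^(2.04/10) = 1.600, G_2 = 10^(22.8/10) = 190.5
  Stage 3: F_3 = 10^(3.35/10) = 2.163, G_3 = 10^(12.6/10) = 18.20
  Stage 4: F_4 = 10^(6.13/10) = 4.102, G_4 = 10^(15.3/10) = 33.88
Friis cascade:
  F = 1.675 + (1.600 − 1)/0.5970 + (2.163 − 1)/113.8 + (4.102 − 1)/2070 = 2.691
NF = 10 log₁₀(2.691) = 4.30 dB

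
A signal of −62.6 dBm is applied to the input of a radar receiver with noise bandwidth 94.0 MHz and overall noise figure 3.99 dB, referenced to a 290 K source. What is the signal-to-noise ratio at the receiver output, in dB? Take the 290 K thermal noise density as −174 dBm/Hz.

Noise floor: N = −174 + 10 log₁₀(B) + NF
10 log₁₀(9.40×10⁷) = 79.73 dB
N = −174 + 79.73 + 3.99 = −90.28 dBm
SNR = P_sig − N = −62.6 − (−90.28) = 27.68 dB → 27.7 dB

27.7 dB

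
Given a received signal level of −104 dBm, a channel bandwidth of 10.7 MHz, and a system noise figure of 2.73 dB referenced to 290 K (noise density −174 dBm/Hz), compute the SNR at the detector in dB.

−3.0 dB

Noise floor: N = −174 + 10 log₁₀(B) + NF
10 log₁₀(1.07×10⁷) = 70.29 dB
N = −174 + 70.29 + 2.73 = −100.98 dBm
SNR = P_sig − N = −104 − (−100.98) = −3.02 dB → −3.0 dB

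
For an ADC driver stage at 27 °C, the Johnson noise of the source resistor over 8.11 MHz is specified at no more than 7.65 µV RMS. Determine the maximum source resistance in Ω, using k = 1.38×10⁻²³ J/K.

T = 27 °C + 273.15 = 300.15 K
Johnson–Nyquist: V_n = √(4kTRB) ⇒ R = V_n² / (4kTB)
4kTB = 4 × 1.38×10⁻²³ × 300.15 × 8.11×10⁶ = 1.34×10⁻¹³
R = (7.65×10⁻⁶)² / 1.34×10⁻¹³ = 4.36×10² Ω = 436 Ω

436 Ω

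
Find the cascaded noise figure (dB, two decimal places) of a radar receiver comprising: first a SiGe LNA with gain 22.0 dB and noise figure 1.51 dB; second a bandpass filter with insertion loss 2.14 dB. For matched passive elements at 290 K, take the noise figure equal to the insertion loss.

1.52 dB

Convert to linear (a loss of L dB is a gain of −L dB): F_i = 10^(NF_i/10), G_i = 10^(G_i,dB/10)
  Stage 1: F_1 = 10^(1.51/10) = 1.416, G_1 = 10^(22.0/10) = 158.5
  Stage 2: F_2 = 10^(2.14/10) = 1.637, G_2 = 10^(−2.14/10) = 0.6109
Friis cascade:
  F = 1.416 + (1.637 − 1)/158.5 = 1.420
NF = 10 log₁₀(1.420) = 1.52 dB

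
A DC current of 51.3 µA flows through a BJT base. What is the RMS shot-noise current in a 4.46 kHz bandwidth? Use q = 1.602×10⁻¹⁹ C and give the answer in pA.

I_n = √(2qI·B)
2qI·B = 2 × 1.602×10⁻¹⁹ × 5.13×10⁻⁵ × 4.46×10³ = 7.33×10⁻²⁰ A²
I_n = √(7.33×10⁻²⁰) = 2.71×10⁻¹⁰ A = 271 pA

271 pA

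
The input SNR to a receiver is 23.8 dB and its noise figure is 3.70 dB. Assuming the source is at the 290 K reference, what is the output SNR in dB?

By definition F = SNR_in/SNR_out, so in dB: SNR_out = SNR_in − NF
SNR_out = 23.8 − 3.70 = 20.10 dB

20.10 dB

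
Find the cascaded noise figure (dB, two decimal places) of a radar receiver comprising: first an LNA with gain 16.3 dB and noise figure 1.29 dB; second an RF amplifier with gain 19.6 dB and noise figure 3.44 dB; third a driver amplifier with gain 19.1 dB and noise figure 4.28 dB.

Convert to linear (a loss of L dB is a gain of −L dB): F_i = 10^(NF_i/10), G_i = 10^(G_i,dB/10)
  Stage 1: F_1 = 10^(1.29/10) = 1.346, G_1 = 10^(16.3/10) = 42.66
  Stage 2: F_2 = 10^(3.44/10) = 2.208, G_2 = 10^(19.6/10) = 91.20
  Stage 3: F_3 = 10^(4.28/10) = 2.679, G_3 = 10^(19.1/10) = 81.28
Friis cascade:
  F = 1.346 + (2.208 − 1)/42.66 + (2.679 − 1)/3890 = 1.375
NF = 10 log₁₀(1.375) = 1.38 dB

1.38 dB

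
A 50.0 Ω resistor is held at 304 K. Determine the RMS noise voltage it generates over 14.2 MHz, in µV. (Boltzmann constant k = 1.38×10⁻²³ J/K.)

V_n = √(4kTRB)
4kTRB = 4 × 1.38×10⁻²³ × 304 × 5.00×10¹ × 1.42×10⁷ = 1.19×10⁻¹¹ V²
V_n = √(1.19×10⁻¹¹) = 3.45×10⁻⁶ V = 3.45 µV

3.45 µV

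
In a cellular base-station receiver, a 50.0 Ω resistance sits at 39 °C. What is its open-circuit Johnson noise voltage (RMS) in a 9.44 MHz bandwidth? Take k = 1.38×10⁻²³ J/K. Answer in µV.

T = 39 °C + 273.15 = 312.15 K
V_n = √(4kTRB)
4kTRB = 4 × 1.38×10⁻²³ × 312.15 × 5.00×10¹ × 9.44×10⁶ = 8.13×10⁻¹² V²
V_n = √(8.13×10⁻¹²) = 2.85×10⁻⁶ V = 2.85 µV

2.85 µV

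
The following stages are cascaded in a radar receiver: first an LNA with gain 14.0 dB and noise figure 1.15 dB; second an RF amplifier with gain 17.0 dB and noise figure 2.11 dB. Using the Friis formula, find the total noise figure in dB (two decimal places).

Convert to linear (a loss of L dB is a gain of −L dB): F_i = 10^(NF_i/10), G_i = 10^(G_i,dB/10)
  Stage 1: F_1 = 10^(1.15/10) = 1.303, G_1 = 10^(14.0/10) = 25.12
  Stage 2: F_2 = 10^(2.11/10) = 1.626, G_2 = 10^(17.0/10) = 50.12
Friis cascade:
  F = 1.303 + (1.626 − 1)/25.12 = 1.328
NF = 10 log₁₀(1.328) = 1.23 dB

1.23 dB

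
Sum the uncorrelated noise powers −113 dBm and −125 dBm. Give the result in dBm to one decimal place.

Convert to linear, add, convert back:
P₁ = 5.01×10⁻¹⁵ W, P₂ = 3.16×10⁻¹⁶ W
P_tot = 5.33×10⁻¹⁵ W → 10 log₁₀(P_tot / 10⁻³) = −112.7 dBm

−112.7 dBm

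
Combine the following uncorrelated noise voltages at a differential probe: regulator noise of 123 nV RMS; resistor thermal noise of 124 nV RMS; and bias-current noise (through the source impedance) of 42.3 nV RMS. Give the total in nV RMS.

Uncorrelated sources add in power (mean-square): V_tot = √(ΣV_i²)
V_tot = √[(1.23×10⁻⁷)² + (1.24×10⁻⁷)² + (4.23×10⁻⁸)²] = 1.80×10⁻⁷ V = 180 nV

180 nV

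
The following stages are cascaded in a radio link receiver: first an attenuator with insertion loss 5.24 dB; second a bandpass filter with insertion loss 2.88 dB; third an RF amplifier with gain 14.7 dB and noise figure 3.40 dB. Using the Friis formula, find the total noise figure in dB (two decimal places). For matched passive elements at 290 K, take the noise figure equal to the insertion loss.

Convert to linear (a loss of L dB is a gain of −L dB): F_i = 10^(NF_i/10), G_i = 10^(G_i,dB/10)
  Stage 1: F_1 = 10^(5.24/10) = 3.342, G_1 = 10^(−5.24/10) = 0.2992
  Stage 2: F_2 = 10^(2.88/10) = 1.941, G_2 = 10^(−2.88/10) = 0.5152
  Stage 3: F_3 = 10^(3.40/10) = 2.188, G_3 = 10^(14.7/10) = 29.51
Friis cascade:
  F = 3.342 + (1.941 − 1)/0.2992 + (2.188 − 1)/0.1542 = 14.19
NF = 10 log₁₀(14.19) = 11.52 dB

11.52 dB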